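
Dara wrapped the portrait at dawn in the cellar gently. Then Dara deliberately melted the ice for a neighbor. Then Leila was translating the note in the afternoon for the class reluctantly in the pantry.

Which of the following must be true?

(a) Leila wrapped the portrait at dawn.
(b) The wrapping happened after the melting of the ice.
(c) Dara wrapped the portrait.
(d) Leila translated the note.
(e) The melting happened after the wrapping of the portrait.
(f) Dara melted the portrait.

(c), (e)

(a) Not entailed — the passage has Dara wrapping the portrait, not Leila.
(b) Not entailed — the narrative places the wrapping before the melting, not after.
(c) Entailed — every conjunct here is already in the original wrapping event.
(d) Not entailed — 'was translating' is progressive on an accomplishment; it does not entail the completed 'translated'.
(e) Entailed — the narrative places the wrapping before the melting.
(f) Not entailed — Dara melted the ice, not the portrait; the portrait belongs to the wrapping event.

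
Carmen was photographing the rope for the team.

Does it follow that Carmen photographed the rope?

no

'was photographing' is progressive; for an accomplishment like 'photograph the rope', it doesn't entail completion.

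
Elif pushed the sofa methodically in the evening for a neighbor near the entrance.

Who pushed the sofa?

Elif

'Elif' marks the agent of the pushing event.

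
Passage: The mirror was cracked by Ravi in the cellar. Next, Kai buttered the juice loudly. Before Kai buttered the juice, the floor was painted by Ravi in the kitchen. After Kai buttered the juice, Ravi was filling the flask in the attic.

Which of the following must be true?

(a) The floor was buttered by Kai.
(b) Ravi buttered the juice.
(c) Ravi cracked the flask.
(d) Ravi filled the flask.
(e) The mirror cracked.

(a) Not entailed — Kai buttered the juice, not the floor; the floor belongs to the painting event.
(b) Not entailed — the passage has Kai buttering the juice, not Ravi.
(c) Not entailed — Ravi cracked the mirror, not the flask; the flask belongs to the filling event.
(d) Not entailed — 'was filling' is progressive on an accomplishment; it does not entail the completed 'filled'.
(e) Entailed — 'Ravi cracked the mirror' is causative; it entails the inchoative 'the mirror cracked'.

(e)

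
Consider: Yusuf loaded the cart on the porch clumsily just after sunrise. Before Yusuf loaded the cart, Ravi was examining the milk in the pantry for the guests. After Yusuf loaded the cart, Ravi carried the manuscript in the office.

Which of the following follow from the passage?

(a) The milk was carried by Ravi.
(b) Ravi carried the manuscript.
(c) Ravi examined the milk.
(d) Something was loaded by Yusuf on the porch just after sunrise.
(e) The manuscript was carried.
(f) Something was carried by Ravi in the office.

(b), (c), (d), (e), (f)

(a) Not entailed — Ravi carried the manuscript, not the milk; the milk belongs to the examining event.
(b) Entailed — this follows by dropping conjuncts from the carrying event's description.
(c) Entailed — 'examine' is an activity; 'was examining' entails that some examining happened, so 'examined' holds.
(d) Entailed — dropping 'clumsily' and generalizing the patient leaves a sub-description the original still satisfies.
(e) Entailed — this follows by dropping conjuncts from the carrying event's description.
(f) Entailed — generalizing the patient leaves a sub-description the original still satisfies.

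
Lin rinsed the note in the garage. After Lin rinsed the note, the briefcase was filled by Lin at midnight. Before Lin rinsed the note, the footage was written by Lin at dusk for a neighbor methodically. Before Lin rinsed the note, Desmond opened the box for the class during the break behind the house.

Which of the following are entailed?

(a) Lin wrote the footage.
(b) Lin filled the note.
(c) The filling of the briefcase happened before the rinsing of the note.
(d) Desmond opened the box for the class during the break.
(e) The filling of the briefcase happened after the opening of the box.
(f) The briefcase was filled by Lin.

(a), (d), (e), (f)

(a) Entailed — this follows by dropping conjuncts from the writing event's description.
(b) Not entailed — Lin filled the briefcase, not the note; the note belongs to the rinsing event.
(c) Not entailed — the narrative places the rinsing before the filling, not after.
(d) Entailed — every conjunct here is already in the original opening event.
(e) Entailed — the narrative places the opening before the filling.
(f) Entailed — this follows by dropping conjuncts from the filling event's description.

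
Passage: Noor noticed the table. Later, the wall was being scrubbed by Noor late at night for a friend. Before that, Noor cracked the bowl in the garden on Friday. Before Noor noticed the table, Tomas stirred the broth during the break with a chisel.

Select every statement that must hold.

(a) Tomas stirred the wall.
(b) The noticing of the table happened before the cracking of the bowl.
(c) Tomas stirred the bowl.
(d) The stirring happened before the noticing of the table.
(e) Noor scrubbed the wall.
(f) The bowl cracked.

(a) Not entailed — Tomas stirred the broth, not the wall; the wall belongs to the scrubbing event.
(b) Not entailed — the narrative doesn't order the noticing relative to the cracking.
(c) Not entailed — Tomas stirred the broth, not the bowl; the bowl belongs to the cracking event.
(d) Entailed — the narrative places the stirring before the noticing.
(e) Entailed — 'scrub' is an activity; 'was scrubbing' entails that some scrubbing happened, so 'scrubbed' holds.
(f) Entailed — 'Noor cracked the bowl' is causative; it entails the inchoative 'the bowl cracked'.

(d), (e), (f)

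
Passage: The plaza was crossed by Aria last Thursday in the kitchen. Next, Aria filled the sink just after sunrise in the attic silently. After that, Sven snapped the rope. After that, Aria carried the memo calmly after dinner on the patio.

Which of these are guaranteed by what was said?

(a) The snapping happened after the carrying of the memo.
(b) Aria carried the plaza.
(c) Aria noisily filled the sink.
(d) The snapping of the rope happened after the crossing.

(a) Not entailed — the narrative places the snapping before the carrying, not after.
(b) Not entailed — Aria carried the memo, not the plaza; the plaza belongs to the crossing event.
(c) Not entailed — 'noisily' adds a manner not in (and inconsistent with) the original.
(d) Entailed — the narrative places the crossing before the snapping.

(d)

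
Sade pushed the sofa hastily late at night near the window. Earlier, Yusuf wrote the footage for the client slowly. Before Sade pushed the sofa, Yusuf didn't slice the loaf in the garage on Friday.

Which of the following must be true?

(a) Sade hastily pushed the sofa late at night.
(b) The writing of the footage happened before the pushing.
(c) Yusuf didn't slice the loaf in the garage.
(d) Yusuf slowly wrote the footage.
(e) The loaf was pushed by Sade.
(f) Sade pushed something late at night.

(a) Entailed — dropping 'near the window' leaves a sub-description the original still satisfies.
(b) Entailed — the narrative places the writing before the pushing.
(c) Not entailed — dropping 'on Friday' under negation is not valid — the original leaves open that Yusuf sliced the loaf some other way.
(d) Entailed — this follows by dropping conjuncts from the writing event's description.
(e) Not entailed — Sade pushed the sofa, not the loaf; the loaf belongs to the slicing event.
(f) Entailed — this follows by dropping conjuncts from the pushing event's description.

(a), (b), (d), (f)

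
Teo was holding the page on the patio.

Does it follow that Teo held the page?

yes

'hold' is atelic; if Teo was holding the page, then Teo held the page (for some time).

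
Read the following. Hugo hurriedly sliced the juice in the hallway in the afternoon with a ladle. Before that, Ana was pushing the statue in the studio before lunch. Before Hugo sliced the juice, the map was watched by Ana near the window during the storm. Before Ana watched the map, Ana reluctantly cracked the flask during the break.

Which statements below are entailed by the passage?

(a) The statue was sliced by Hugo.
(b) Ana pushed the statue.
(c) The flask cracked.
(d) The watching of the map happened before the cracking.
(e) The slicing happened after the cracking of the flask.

(b), (c), (e)

(a) Not entailed — Hugo sliced the juice, not the statue; the statue belongs to the pushing event.
(b) Entailed — 'push' is an activity; 'was pushing' entails that some pushing happened, so 'pushed' holds.
(c) Entailed — 'Ana cracked the flask' is causative; it entails the inchoative 'the flask cracked'.
(d) Not entailed — the narrative places the cracking before the watching, not after.
(e) Entailed — the narrative places the cracking before the slicing.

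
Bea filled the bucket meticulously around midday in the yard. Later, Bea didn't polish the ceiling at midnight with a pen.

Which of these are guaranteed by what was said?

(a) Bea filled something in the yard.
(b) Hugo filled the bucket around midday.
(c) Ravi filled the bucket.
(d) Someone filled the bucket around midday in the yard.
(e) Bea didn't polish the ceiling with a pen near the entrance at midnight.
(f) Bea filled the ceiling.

(a) Entailed — the original entails any weakening of itself; this just drops 'meticulously', 'around midday' and generalizes the patient.
(b) Not entailed — the passage has Bea filling the bucket, not Hugo.
(c) Not entailed — the passage has Bea filling the bucket, not Ravi.
(d) Entailed — this follows by dropping conjuncts from the filling event's description.
(e) Entailed — under negation, adding a further restriction is entailed: if no such polishing event occurred, none occurred near the entrance either.
(f) Not entailed — Bea filled the bucket, not the ceiling; the ceiling belongs to the polishing event.

(a), (d), (e)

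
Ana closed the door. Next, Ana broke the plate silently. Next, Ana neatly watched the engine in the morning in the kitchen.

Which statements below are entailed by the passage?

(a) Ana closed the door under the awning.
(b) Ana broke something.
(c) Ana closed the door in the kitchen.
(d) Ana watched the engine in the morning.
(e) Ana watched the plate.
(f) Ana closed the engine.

(a) Not entailed — 'under the awning' adds information not in the original event.
(b) Entailed — the original entails any weakening of itself; this just drops 'silently' and generalizes the patient.
(c) Not entailed — 'in the kitchen' adds information not in the original event.
(d) Entailed — the original entails any weakening of itself; this just drops 'neatly', 'in the kitchen'.
(e) Not entailed — Ana watched the engine, not the plate; the plate belongs to the breaking event.
(f) Not entailed — Ana closed the door, not the engine; the engine belongs to the watching event.

(b), (d)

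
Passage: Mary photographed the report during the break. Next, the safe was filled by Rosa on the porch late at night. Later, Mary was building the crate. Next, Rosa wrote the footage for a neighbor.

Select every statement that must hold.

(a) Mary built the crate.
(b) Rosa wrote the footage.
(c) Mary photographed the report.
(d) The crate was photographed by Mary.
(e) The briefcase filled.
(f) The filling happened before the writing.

(a) Not entailed — 'was building' is progressive on an accomplishment; it does not entail the completed 'built'.
(b) Entailed — dropping 'for a neighbor' leaves a sub-description the original still satisfies.
(c) Entailed — dropping 'during the break' leaves a sub-description the original still satisfies.
(d) Not entailed — Mary photographed the report, not the crate; the crate belongs to the building event.
(e) Not entailed — the safe is what filled, not the briefcase.
(f) Entailed — the narrative places the filling before the writing.

(b), (c), (f)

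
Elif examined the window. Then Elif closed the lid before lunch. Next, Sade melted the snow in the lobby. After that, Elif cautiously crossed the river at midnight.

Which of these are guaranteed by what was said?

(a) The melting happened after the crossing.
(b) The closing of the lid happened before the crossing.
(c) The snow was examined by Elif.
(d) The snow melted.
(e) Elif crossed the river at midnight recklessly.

(a) Not entailed — the narrative places the melting before the crossing, not after.
(b) Entailed — the narrative places the closing before the crossing.
(c) Not entailed — Elif examined the window, not the snow; the snow belongs to the melting event.
(d) Entailed — 'Sade melted the snow' is causative; it entails the inchoative 'the snow melted'.
(e) Not entailed — 'recklessly' adds a manner not in (and inconsistent with) the original.

(b), (d)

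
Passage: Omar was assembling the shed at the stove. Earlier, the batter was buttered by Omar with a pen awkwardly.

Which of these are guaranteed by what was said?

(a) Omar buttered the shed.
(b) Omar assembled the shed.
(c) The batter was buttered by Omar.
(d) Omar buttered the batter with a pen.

(c), (d)

(a) Not entailed — Omar buttered the batter, not the shed; the shed belongs to the assembling event.
(b) Not entailed — 'was assembling' is progressive on an accomplishment; it does not entail the completed 'assembled'.
(c) Entailed — the original entails any weakening of itself; this just drops 'with a pen', 'awkwardly'.
(d) Entailed — this follows by dropping conjuncts from the buttering event's description.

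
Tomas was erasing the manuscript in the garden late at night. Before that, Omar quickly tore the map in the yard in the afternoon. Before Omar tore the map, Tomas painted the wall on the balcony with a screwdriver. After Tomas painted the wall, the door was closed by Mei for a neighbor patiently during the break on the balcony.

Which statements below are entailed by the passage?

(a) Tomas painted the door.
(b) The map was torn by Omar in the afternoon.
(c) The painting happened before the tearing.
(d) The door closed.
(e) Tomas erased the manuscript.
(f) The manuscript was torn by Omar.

(a) Not entailed — Tomas painted the wall, not the door; the door belongs to the closing event.
(b) Entailed — this follows by dropping conjuncts from the tearing event's description.
(c) Entailed — the narrative places the painting before the tearing.
(d) Entailed — 'Mei closed the door' is causative; it entails the inchoative 'the door closed'.
(e) Not entailed — 'was erasing' is progressive on an accomplishment; it does not entail the completed 'erased'.
(f) Not entailed — Omar tore the map, not the manuscript; the manuscript belongs to the erasing event.

(b), (c), (d)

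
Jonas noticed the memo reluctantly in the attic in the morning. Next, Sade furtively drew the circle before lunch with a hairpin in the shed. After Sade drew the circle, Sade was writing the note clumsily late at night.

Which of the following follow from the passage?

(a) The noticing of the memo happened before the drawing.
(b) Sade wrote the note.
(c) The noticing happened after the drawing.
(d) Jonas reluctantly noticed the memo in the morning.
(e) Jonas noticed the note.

(a), (d)

(a) Entailed — the narrative places the noticing before the drawing.
(b) Not entailed — 'was writing' is progressive on an accomplishment; it does not entail the completed 'wrote'.
(c) Not entailed — the narrative places the noticing before the drawing, not after.
(d) Entailed — the original entails any weakening of itself; this just drops 'in the attic'.
(e) Not entailed — Jonas noticed the memo, not the note; the note belongs to the writing event.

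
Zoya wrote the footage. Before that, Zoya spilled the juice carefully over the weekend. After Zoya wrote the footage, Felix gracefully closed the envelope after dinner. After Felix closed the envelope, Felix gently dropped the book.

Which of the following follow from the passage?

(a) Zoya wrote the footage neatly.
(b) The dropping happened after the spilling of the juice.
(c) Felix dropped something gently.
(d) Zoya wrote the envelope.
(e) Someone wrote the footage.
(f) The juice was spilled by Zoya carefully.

(a) Not entailed — 'neatly' adds information not in the original event.
(b) Entailed — the narrative places the spilling before the dropping.
(c) Entailed — this follows by dropping conjuncts from the dropping event's description.
(d) Not entailed — Zoya wrote the footage, not the envelope; the envelope belongs to the closing event.
(e) Entailed — every conjunct here is already in the original writing event.
(f) Entailed — this follows by dropping conjuncts from the spilling event's description.

(b), (c), (e), (f)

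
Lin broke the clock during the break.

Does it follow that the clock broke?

yes

'Lin broke the clock' is the causative; it entails the inchoative 'the clock broke'.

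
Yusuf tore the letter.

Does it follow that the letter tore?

'Yusuf tore the letter' is the causative; it entails the inchoative 'the letter tore'.

yes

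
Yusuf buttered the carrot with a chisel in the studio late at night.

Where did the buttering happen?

'in the studio' marks the location of the buttering event.

in the studio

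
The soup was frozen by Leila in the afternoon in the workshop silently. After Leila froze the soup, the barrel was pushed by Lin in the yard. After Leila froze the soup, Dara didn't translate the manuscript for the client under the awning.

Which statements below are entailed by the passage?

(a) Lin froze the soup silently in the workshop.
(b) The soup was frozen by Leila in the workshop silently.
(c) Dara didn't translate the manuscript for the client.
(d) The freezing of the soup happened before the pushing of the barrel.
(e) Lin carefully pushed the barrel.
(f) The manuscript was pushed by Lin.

(b), (d)

(a) Not entailed — the passage has Leila freezing the soup, not Lin.
(b) Entailed — dropping 'in the afternoon' leaves a sub-description the original still satisfies.
(c) Not entailed — dropping 'under the awning' under negation is not valid — the original leaves open that Dara translated the manuscript some other way.
(d) Entailed — the narrative places the freezing before the pushing.
(e) Not entailed — 'carefully' adds information not in the original event.
(f) Not entailed — Lin pushed the barrel, not the manuscript; the manuscript belongs to the translating event.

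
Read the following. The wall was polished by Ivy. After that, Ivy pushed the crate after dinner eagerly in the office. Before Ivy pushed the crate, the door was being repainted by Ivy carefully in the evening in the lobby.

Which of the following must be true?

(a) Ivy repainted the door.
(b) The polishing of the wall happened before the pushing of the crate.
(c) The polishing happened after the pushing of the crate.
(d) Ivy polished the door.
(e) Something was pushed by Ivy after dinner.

(a) Not entailed — 'was repainting' is progressive on an accomplishment; it does not entail the completed 'repainted'.
(b) Entailed — the narrative places the polishing before the pushing.
(c) Not entailed — the narrative places the polishing before the pushing, not after.
(d) Not entailed — Ivy polished the wall, not the door; the door belongs to the repainting event.
(e) Entailed — every conjunct here is already in the original pushing event.

(b), (e)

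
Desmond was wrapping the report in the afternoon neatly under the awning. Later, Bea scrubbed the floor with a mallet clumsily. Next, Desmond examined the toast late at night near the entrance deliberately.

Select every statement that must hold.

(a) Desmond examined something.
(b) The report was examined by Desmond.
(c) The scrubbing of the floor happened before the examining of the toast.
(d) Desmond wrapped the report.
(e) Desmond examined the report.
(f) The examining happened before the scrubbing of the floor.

(a) Entailed — this follows by dropping conjuncts from the examining event's description.
(b) Not entailed — Desmond examined the toast, not the report; the report belongs to the wrapping event.
(c) Entailed — the narrative places the scrubbing before the examining.
(d) Not entailed — 'was wrapping' is progressive on an accomplishment; it does not entail the completed 'wrapped'.
(e) Not entailed — Desmond examined the toast, not the report; the report belongs to the wrapping event.
(f) Not entailed — the narrative places the scrubbing before the examining, not after.

(a), (c)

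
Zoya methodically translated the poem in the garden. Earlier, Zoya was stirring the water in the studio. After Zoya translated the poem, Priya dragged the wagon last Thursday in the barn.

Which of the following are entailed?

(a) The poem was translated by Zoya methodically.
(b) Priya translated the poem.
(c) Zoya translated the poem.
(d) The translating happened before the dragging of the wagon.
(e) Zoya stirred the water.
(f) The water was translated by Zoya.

(a) Entailed — every conjunct here is already in the original translating event.
(b) Not entailed — the passage has Zoya translating the poem, not Priya.
(c) Entailed — dropping 'methodically', 'in the garden' leaves a sub-description the original still satisfies.
(d) Entailed — the narrative places the translating before the dragging.
(e) Entailed — 'stir' is an activity; 'was stirring' entails that some stirring happened, so 'stirred' holds.
(f) Not entailed — Zoya translated the poem, not the water; the water belongs to the stirring event.

(a), (c), (d), (e)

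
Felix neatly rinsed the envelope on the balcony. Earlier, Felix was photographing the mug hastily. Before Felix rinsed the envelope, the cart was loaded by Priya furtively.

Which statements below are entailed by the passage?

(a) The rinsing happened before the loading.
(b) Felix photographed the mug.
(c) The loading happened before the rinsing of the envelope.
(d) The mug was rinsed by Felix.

(c)

(a) Not entailed — the narrative places the loading before the rinsing, not after.
(b) Not entailed — 'was photographing' is progressive on an accomplishment; it does not entail the completed 'photographed'.
(c) Entailed — the narrative places the loading before the rinsing.
(d) Not entailed — Felix rinsed the envelope, not the mug; the mug belongs to the photographing event.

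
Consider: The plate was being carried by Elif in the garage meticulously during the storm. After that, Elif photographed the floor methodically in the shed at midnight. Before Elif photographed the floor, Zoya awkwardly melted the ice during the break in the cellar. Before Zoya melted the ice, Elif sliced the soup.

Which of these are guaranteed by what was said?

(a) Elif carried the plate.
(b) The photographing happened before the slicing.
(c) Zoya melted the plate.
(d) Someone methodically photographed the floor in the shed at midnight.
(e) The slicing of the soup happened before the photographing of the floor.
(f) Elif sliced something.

(a) Entailed — 'carry' is an activity; 'was carrying' entails that some carrying happened, so 'carried' holds.
(b) Not entailed — the narrative places the slicing before the photographing, not after.
(c) Not entailed — Zoya melted the ice, not the plate; the plate belongs to the carrying event.
(d) Entailed — the original entails any weakening of itself; this just generalizes the agent.
(e) Entailed — the narrative places the slicing before the photographing.
(f) Entailed — this follows by dropping conjuncts from the slicing event's description.

(a), (d), (e), (f)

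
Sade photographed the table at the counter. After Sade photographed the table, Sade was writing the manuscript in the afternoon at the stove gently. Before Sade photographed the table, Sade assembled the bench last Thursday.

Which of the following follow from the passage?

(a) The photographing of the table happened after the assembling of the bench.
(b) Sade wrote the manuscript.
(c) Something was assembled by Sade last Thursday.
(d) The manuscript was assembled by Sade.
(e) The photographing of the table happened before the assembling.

(a), (c)

(a) Entailed — the narrative places the assembling before the photographing.
(b) Not entailed — 'was writing' is progressive on an accomplishment; it does not entail the completed 'wrote'.
(c) Entailed — the original entails any weakening of itself; this just generalizes the patient.
(d) Not entailed — Sade assembled the bench, not the manuscript; the manuscript belongs to the writing event.
(e) Not entailed — the narrative places the assembling before the photographing, not after.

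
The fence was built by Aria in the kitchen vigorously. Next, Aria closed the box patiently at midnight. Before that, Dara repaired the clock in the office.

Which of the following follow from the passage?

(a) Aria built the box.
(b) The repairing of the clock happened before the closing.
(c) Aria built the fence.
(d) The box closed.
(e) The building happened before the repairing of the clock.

(a) Not entailed — Aria built the fence, not the box; the box belongs to the closing event.
(b) Entailed — the narrative places the repairing before the closing.
(c) Entailed — every conjunct here is already in the original building event.
(d) Entailed — 'Aria closed the box' is causative; it entails the inchoative 'the box closed'.
(e) Not entailed — the narrative doesn't order the building relative to the repairing.

(b), (c), (d)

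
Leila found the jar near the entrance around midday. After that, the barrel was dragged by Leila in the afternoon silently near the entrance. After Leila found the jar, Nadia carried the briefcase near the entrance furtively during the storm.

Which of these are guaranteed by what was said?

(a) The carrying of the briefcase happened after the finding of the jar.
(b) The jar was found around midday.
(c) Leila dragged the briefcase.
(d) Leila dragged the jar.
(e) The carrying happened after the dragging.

(a) Entailed — the narrative places the finding before the carrying.
(b) Entailed — dropping 'near the entrance' and generalizing the agent leaves a sub-description the original still satisfies.
(c) Not entailed — Leila dragged the barrel, not the briefcase; the briefcase belongs to the carrying event.
(d) Not entailed — Leila dragged the barrel, not the jar; the jar belongs to the finding event.
(e) Not entailed — the narrative doesn't order the dragging relative to the carrying.

(a), (b)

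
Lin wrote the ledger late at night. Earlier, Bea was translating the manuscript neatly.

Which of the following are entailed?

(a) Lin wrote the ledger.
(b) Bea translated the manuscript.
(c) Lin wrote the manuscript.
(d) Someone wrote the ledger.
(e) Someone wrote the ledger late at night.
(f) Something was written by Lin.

(a), (d), (e), (f)

(a) Entailed — this follows by dropping conjuncts from the writing event's description.
(b) Not entailed — 'was translating' is progressive on an accomplishment; it does not entail the completed 'translated'.
(c) Not entailed — Lin wrote the ledger, not the manuscript; the manuscript belongs to the translating event.
(d) Entailed — every conjunct here is already in the original writing event.
(e) Entailed — generalizing the agent leaves a sub-description the original still satisfies.
(f) Entailed — every conjunct here is already in the original writing event.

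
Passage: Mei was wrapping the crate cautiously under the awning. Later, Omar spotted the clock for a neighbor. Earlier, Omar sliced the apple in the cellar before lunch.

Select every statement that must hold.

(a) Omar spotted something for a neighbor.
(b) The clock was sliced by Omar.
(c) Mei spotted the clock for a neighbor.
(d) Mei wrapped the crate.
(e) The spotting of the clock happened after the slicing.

(a), (e)

(a) Entailed — every conjunct here is already in the original spotting event.
(b) Not entailed — Omar sliced the apple, not the clock; the clock belongs to the spotting event.
(c) Not entailed — the passage has Omar spotting the clock, not Mei.
(d) Not entailed — 'was wrapping' is progressive on an accomplishment; it does not entail the completed 'wrapped'.
(e) Entailed — the narrative places the slicing before the spotting.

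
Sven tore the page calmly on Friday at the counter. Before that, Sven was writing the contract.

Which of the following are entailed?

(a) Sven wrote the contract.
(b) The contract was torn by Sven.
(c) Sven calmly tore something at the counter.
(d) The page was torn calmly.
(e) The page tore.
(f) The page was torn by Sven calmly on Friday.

(c), (d), (e), (f)

(a) Not entailed — 'was writing' is progressive on an accomplishment; it does not entail the completed 'wrote'.
(b) Not entailed — Sven tore the page, not the contract; the contract belongs to the writing event.
(c) Entailed — every conjunct here is already in the original tearing event.
(d) Entailed — every conjunct here is already in the original tearing event.
(e) Entailed — 'Sven tore the page' is causative; it entails the inchoative 'the page tore'.
(f) Entailed — dropping 'at the counter' leaves a sub-description the original still satisfies.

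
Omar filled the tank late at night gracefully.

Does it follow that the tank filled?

yes

'Omar filled the tank' is the causative; it entails the inchoative 'the tank filled'.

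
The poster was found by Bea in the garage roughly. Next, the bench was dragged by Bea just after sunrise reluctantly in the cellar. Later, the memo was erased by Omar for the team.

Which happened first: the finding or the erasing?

the finding

The connectives place the finding before the erasing.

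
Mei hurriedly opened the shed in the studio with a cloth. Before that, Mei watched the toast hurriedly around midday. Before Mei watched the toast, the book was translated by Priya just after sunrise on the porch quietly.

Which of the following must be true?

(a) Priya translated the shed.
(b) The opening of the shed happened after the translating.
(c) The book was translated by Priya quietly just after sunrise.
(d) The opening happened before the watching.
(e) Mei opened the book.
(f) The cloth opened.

(a) Not entailed — Priya translated the book, not the shed; the shed belongs to the opening event.
(b) Entailed — the narrative places the translating before the opening.
(c) Entailed — every conjunct here is already in the original translating event.
(d) Not entailed — the narrative places the watching before the opening, not after.
(e) Not entailed — Mei opened the shed, not the book; the book belongs to the translating event.
(f) Not entailed — the shed is what opened, not the cloth.

(b), (c)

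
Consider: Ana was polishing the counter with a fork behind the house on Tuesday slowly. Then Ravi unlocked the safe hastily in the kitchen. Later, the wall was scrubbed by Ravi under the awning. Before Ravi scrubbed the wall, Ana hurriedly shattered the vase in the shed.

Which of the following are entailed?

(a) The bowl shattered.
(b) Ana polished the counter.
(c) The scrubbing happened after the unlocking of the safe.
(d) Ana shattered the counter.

(b), (c)

(a) Not entailed — the vase is what shattered, not the bowl.
(b) Entailed — 'polish' is an activity; 'was polishing' entails that some polishing happened, so 'polished' holds.
(c) Entailed — the narrative places the unlocking before the scrubbing.
(d) Not entailed — Ana shattered the vase, not the counter; the counter belongs to the polishing event.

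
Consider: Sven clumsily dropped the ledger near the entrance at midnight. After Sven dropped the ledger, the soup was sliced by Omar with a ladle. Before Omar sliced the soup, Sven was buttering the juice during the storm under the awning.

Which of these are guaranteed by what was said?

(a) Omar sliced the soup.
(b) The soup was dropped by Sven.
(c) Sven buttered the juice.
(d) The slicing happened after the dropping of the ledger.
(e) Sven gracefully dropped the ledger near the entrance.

(a), (d)

(a) Entailed — dropping 'with a ladle' leaves a sub-description the original still satisfies.
(b) Not entailed — Sven dropped the ledger, not the soup; the soup belongs to the slicing event.
(c) Not entailed — 'was buttering' is progressive on an accomplishment; it does not entail the completed 'buttered'.
(d) Entailed — the narrative places the dropping before the slicing.
(e) Not entailed — 'gracefully' adds a manner not in (and inconsistent with) the original.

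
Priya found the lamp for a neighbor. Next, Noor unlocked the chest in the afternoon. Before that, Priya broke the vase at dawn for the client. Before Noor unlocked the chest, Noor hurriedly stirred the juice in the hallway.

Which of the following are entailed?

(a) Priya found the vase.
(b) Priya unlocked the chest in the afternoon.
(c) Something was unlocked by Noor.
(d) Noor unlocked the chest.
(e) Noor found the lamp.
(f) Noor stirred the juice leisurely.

(c), (d)

(a) Not entailed — Priya found the lamp, not the vase; the vase belongs to the breaking event.
(b) Not entailed — the passage has Noor unlocking the chest, not Priya.
(c) Entailed — dropping 'in the afternoon' and generalizing the patient leaves a sub-description the original still satisfies.
(d) Entailed — dropping 'in the afternoon' leaves a sub-description the original still satisfies.
(e) Not entailed — the passage has Priya finding the lamp, not Noor.
(f) Not entailed — 'leisurely' adds a manner not in (and inconsistent with) the original.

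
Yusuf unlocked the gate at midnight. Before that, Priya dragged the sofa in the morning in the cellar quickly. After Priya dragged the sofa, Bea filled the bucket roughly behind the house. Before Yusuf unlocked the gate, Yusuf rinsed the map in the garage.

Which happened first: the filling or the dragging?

The connectives place the dragging before the filling.

the dragging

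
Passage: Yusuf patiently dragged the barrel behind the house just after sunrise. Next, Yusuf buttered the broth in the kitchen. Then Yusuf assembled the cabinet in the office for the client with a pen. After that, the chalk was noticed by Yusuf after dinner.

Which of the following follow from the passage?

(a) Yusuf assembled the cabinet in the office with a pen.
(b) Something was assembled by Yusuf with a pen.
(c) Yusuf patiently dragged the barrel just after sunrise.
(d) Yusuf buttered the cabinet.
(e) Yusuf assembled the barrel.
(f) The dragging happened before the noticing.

(a), (b), (c), (f)

(a) Entailed — this follows by dropping conjuncts from the assembling event's description.
(b) Entailed — the original entails any weakening of itself; this just drops 'for the client', 'in the office' and generalizes the patient.
(c) Entailed — the original entails any weakening of itself; this just drops 'behind the house'.
(d) Not entailed — Yusuf buttered the broth, not the cabinet; the cabinet belongs to the assembling event.
(e) Not entailed — Yusuf assembled the cabinet, not the barrel; the barrel belongs to the dragging event.
(f) Entailed — the narrative places the dragging before the noticing.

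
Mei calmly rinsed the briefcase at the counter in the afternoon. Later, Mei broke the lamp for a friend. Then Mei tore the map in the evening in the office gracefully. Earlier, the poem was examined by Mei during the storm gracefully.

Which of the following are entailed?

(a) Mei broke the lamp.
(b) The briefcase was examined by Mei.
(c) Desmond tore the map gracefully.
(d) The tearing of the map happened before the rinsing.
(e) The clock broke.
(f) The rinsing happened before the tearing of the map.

(a) Entailed — the original entails any weakening of itself; this just drops 'for a friend'.
(b) Not entailed — Mei examined the poem, not the briefcase; the briefcase belongs to the rinsing event.
(c) Not entailed — the passage has Mei tearing the map, not Desmond.
(d) Not entailed — the narrative places the rinsing before the tearing, not after.
(e) Not entailed — the lamp is what broke, not the clock.
(f) Entailed — the narrative places the rinsing before the tearing.

(a), (f)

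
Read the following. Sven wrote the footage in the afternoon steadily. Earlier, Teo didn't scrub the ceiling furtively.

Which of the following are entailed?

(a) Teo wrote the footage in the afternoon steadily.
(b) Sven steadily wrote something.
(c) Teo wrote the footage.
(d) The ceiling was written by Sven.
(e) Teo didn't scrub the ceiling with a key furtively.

(a) Not entailed — the passage has Sven writing the footage, not Teo.
(b) Entailed — the original entails any weakening of itself; this just drops 'in the afternoon' and generalizes the patient.
(c) Not entailed — the passage has Sven writing the footage, not Teo.
(d) Not entailed — Sven wrote the footage, not the ceiling; the ceiling belongs to the scrubbing event.
(e) Entailed — under negation, adding a further restriction is entailed: if no such scrubbing event occurred, none occurred with a key either.

(b), (e)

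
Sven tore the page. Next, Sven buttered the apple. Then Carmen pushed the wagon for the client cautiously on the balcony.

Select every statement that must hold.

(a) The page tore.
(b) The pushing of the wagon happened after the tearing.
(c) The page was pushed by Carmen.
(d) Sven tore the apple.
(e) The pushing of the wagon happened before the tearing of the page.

(a) Entailed — 'Sven tore the page' is causative; it entails the inchoative 'the page tore'.
(b) Entailed — the narrative places the tearing before the pushing.
(c) Not entailed — Carmen pushed the wagon, not the page; the page belongs to the tearing event.
(d) Not entailed — Sven tore the page, not the apple; the apple belongs to the buttering event.
(e) Not entailed — the narrative places the tearing before the pushing, not after.

(a), (b)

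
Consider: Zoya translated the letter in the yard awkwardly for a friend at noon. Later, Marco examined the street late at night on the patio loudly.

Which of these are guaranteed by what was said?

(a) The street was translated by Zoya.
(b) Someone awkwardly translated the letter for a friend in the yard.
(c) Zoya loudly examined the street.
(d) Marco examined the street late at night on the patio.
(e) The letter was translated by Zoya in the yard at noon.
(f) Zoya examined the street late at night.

(b), (d), (e)

(a) Not entailed — Zoya translated the letter, not the street; the street belongs to the examining event.
(b) Entailed — every conjunct here is already in the original translating event.
(c) Not entailed — the passage has Marco examining the street, not Zoya.
(d) Entailed — this follows by dropping conjuncts from the examining event's description.
(e) Entailed — the original entails any weakening of itself; this just drops 'awkwardly', 'for a friend'.
(f) Not entailed — the passage has Marco examining the street, not Zoya.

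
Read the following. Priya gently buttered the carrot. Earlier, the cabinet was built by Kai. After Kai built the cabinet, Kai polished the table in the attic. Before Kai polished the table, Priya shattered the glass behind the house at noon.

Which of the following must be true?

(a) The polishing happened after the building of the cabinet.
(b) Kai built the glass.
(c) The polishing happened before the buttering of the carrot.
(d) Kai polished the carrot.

(a) Entailed — the narrative places the building before the polishing.
(b) Not entailed — Kai built the cabinet, not the glass; the glass belongs to the shattering event.
(c) Not entailed — the narrative doesn't order the polishing relative to the buttering.
(d) Not entailed — Kai polished the table, not the carrot; the carrot belongs to the buttering event.

(a)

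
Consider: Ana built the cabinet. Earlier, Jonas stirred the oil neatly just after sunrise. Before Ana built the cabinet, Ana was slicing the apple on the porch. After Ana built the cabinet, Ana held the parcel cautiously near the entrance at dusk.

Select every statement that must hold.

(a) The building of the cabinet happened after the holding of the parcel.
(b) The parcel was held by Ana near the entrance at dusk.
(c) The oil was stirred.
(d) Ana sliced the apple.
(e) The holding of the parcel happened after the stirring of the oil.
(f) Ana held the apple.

(a) Not entailed — the narrative places the building before the holding, not after.
(b) Entailed — dropping 'cautiously' leaves a sub-description the original still satisfies.
(c) Entailed — this follows by dropping conjuncts from the stirring event's description.
(d) Not entailed — 'was slicing' is progressive on an accomplishment; it does not entail the completed 'sliced'.
(e) Entailed — the narrative places the stirring before the holding.
(f) Not entailed — Ana held the parcel, not the apple; the apple belongs to the slicing event.

(b), (c), (e)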